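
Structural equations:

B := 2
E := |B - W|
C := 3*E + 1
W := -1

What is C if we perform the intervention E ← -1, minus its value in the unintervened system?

The intervention breaks the incoming arrows to E: E := |B - W| no longer applies, and E = -1.
C = 3*E + 1  [with E=-1]  = -2
Without intervention: E = |B - W|  [with B=2, W=-1]  = 3; C = 3*E + 1  [with E=3]  = 10.
Change = -2 − 10 = -12.

-12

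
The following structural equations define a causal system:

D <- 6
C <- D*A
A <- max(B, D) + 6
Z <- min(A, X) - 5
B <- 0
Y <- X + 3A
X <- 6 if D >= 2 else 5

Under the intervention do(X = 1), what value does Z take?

The intervention breaks the incoming arrows to X: X <- 6 if D >= 2 else 5 no longer applies, and X = 1.
A = max(B, D) + 6  [with B=0, D=6]  = 12
Z = min(A, X) - 5  [with A=12, X=1]  = -4

-4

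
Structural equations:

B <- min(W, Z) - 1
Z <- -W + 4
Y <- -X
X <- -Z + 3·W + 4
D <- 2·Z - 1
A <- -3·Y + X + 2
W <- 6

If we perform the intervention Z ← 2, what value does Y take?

do(Z=2) replaces the equation Z <- -W + 4 with the constant Z = 2.
X = -Z + 3·W + 4  [with Z=2, W=6]  = 20
Y = -X  [with X=20]  = -20

-20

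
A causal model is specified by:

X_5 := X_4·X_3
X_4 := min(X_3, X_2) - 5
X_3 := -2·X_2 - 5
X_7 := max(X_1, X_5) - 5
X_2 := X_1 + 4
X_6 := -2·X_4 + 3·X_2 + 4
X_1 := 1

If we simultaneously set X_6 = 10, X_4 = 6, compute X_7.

Under do(X_6 = 10, X_4 = 6), each intervened variable's structural equation is replaced by its fixed value.
X_2 = X_1 + 4  [with X_1=1]  = 5
X_3 = -2·X_2 - 5  [with X_2=5]  = -15
X_5 = X_4·X_3  [with X_4=6, X_3=-15]  = -90
X_7 = max(X_1, X_5) - 5  [with X_1=1, X_5=-90]  = -4

-4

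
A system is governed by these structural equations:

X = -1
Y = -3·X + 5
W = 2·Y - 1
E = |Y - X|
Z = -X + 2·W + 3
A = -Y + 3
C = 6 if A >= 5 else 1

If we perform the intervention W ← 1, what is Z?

do(W=1) replaces the equation W = 2·Y - 1 with the constant W = 1.
Z = -X + 2·W + 3  [with X=-1, W=1]  = 6

6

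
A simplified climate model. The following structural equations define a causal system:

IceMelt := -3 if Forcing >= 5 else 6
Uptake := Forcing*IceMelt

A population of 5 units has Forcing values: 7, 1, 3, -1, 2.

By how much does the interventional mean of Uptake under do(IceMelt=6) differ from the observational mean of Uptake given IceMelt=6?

6.9

The intervention sets IceMelt=6 in all 5 units regardless of Forcing. Recomputing Uptake per unit gives 42, 6, 18, -6, 12; average 14.4.
Conditioning on IceMelt=6 selects the 4 unit(s) with Forcing ∈ {1, 3, -1, 2}. Their Uptake values: 6, 18, -6, 12. Mean = 7.5.
Difference = 14.4 − 7.5 = 6.9.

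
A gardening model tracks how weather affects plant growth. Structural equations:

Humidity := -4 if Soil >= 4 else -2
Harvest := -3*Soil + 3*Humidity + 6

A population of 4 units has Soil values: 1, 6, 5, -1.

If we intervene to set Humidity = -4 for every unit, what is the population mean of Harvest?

Under do(Humidity=-4), Humidity's equation is replaced by Humidity=-4 for every unit. Per-unit Harvest: -9, -24, -21, -3. Mean = -14.25.

-14.25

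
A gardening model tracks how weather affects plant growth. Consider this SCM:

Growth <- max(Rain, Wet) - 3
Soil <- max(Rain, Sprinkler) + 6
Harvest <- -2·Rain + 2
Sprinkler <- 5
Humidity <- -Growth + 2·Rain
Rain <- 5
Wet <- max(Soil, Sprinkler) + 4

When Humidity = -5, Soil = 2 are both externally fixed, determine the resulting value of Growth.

6

Under do(Humidity = -5, Soil = 2), each intervened variable's structural equation is replaced by its fixed value.
Wet = max(Soil, Sprinkler) + 4  [with Soil=2, Sprinkler=5]  = 9
Growth = max(Rain, Wet) - 3  [with Rain=5, Wet=9]  = 6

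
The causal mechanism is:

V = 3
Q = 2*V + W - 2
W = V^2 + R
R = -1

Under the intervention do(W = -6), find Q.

The intervention breaks the incoming arrows to W: W = V^2 + R no longer applies, and W = -6.
Q = 2*V + W - 2  [with V=3, W=-6]  = -2

-2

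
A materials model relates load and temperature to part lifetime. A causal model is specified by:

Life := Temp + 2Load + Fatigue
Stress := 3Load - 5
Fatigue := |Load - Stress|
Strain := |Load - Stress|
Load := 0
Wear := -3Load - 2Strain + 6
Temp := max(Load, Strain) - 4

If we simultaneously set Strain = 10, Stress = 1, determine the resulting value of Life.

7

The joint intervention fixes Strain = 10, Stress = 1, removing each variable's own equation.
Temp = max(Load, Strain) - 4  [with Load=0, Strain=10]  = 6
Fatigue = |Load - Stress|  [with Load=0, Stress=1]  = 1
Life = Temp + 2Load + Fatigue  [with Temp=6, Load=0, Fatigue=1]  = 7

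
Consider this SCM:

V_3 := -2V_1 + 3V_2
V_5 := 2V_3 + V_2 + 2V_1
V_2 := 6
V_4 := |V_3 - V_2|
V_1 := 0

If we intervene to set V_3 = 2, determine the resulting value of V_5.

10

do(V_3=2) replaces the equation V_3 := -2V_1 + 3V_2 with the constant V_3 = 2.
V_5 = 2V_3 + V_2 + 2V_1  [with V_3=2, V_2=6, V_1=0]  = 10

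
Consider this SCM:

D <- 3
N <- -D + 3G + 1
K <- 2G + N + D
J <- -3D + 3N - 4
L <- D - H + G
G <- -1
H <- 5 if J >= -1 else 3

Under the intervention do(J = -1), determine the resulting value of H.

5

The intervention breaks the incoming arrows to J: J <- -3D + 3N - 4 no longer applies, and J = -1.
H = 5 if J >= -1 else 3  [with J=-1]  = 5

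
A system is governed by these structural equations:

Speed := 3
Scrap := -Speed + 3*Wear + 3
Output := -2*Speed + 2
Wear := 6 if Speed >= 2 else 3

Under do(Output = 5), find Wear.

6

The intervention breaks the incoming arrows to Output: Output := -2*Speed + 2 no longer applies, and Output = 5.
Since Wear is not a descendant of the intervened variable, it is unaffected.
Wear = 6 if Speed >= 2 else 3  [with Speed=3]  = 6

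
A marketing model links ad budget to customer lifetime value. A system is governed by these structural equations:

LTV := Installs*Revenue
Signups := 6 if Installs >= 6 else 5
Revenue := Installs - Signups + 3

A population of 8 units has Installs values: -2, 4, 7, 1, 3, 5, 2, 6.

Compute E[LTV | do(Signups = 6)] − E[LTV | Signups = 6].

-14.75

Every unit gets Signups=6 under the intervention. LTV values become 10, 4, 28, -2, 0, 10, -2, 18; E[LTV|do(Signups=6)] = 8.25.
Observing Signups=6 restricts to units where Signups's equation naturally yields 6: Installs ∈ {7, 6}. In that subpopulation LTV = 28, 18, mean 23.
Difference = 8.25 − 23 = -14.75.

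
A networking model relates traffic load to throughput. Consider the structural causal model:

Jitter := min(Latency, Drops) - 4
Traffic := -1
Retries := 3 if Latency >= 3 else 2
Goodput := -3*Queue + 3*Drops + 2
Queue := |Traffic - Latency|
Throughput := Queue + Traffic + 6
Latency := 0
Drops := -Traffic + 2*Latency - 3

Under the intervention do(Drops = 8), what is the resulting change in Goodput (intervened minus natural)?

30

do(Drops=8) replaces the equation Drops := -Traffic + 2*Latency - 3 with the constant Drops = 8.
Queue = |Traffic - Latency|  [with Traffic=-1, Latency=0]  = 1
Goodput = -3*Queue + 3*Drops + 2  [with Queue=1, Drops=8]  = 23
Without intervention: Queue = |Traffic - Latency|  [with Traffic=-1, Latency=0]  = 1; Drops = -Traffic + 2*Latency - 3  [with Traffic=-1, Latency=0]  = -2; Goodput = -3*Queue + 3*Drops + 2  [with Queue=1, Drops=-2]  = -7.
Change = 23 − (-7) = 30.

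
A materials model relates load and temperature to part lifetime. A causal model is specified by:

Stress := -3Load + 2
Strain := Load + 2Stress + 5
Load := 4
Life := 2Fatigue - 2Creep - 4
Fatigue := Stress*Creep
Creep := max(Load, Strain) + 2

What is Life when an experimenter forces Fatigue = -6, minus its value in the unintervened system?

108

The intervention breaks the incoming arrows to Fatigue: Fatigue := Stress*Creep no longer applies, and Fatigue = -6.
Stress = -3Load + 2  [with Load=4]  = -10
Strain = Load + 2Stress + 5  [with Load=4, Stress=-10]  = -11
Creep = max(Load, Strain) + 2  [with Load=4, Strain=-11]  = 6
Life = 2Fatigue - 2Creep - 4  [with Fatigue=-6, Creep=6]  = -28
Without intervention: Stress = -3Load + 2  [with Load=4]  = -10; Strain = Load + 2Stress + 5  [with Load=4, Stress=-10]  = -11; Creep = max(Load, Strain) + 2  [with Load=4, Strain=-11]  = 6; Fatigue = Stress*Creep  [with Stress=-10, Creep=6]  = -60; Life = 2Fatigue - 2Creep - 4  [with Fatigue=-60, Creep=6]  = -136.
Change = -28 − (-136) = 108.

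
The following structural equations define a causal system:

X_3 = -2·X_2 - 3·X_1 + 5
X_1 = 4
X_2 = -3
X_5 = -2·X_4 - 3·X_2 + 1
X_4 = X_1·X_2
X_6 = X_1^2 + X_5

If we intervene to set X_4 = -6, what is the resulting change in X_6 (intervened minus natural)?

-12

Under do(X_4=-6), the mechanism X_4 = X_1·X_2 is discarded; X_4 is fixed at -6.
X_5 = -2·X_4 - 3·X_2 + 1  [with X_4=-6, X_2=-3]  = 22
X_6 = X_1^2 + X_5  [with X_1=4, X_5=22]  = 38
Without intervention: X_4 = X_1·X_2  [with X_1=4, X_2=-3]  = -12; X_5 = -2·X_4 - 3·X_2 + 1  [with X_4=-12, X_2=-3]  = 34; X_6 = X_1^2 + X_5  [with X_1=4, X_5=34]  = 50.
Change = 38 − 50 = -12.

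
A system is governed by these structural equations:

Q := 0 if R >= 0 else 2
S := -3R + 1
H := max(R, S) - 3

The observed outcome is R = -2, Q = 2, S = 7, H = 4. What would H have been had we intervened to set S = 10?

7

The intervention breaks the incoming arrows to S: S := -3R + 1 no longer applies, and S = 10.
H = max(R, S) - 3  [with R=-2, S=10]  = 7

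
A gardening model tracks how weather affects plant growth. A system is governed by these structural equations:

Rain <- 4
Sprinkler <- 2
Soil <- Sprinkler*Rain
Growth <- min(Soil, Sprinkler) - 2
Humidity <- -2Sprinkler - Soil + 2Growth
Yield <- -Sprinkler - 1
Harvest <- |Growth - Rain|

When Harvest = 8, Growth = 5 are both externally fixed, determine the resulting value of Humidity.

Under do(Harvest = 8, Growth = 5), each intervened variable's structural equation is replaced by its fixed value.
Soil = Sprinkler*Rain  [with Sprinkler=2, Rain=4]  = 8
Humidity = -2Sprinkler - Soil + 2Growth  [with Sprinkler=2, Soil=8, Growth=5]  = -2

-2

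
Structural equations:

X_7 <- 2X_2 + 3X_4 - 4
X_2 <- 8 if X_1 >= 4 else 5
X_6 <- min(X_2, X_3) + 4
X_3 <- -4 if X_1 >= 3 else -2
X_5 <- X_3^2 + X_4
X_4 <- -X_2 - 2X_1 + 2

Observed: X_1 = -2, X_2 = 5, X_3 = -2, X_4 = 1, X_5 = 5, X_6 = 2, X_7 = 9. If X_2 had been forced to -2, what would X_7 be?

16

Under do(X_2=-2), the mechanism X_2 <- 8 if X_1 >= 4 else 5 is discarded; X_2 is fixed at -2.
X_4 = -X_2 - 2X_1 + 2  [with X_2=-2, X_1=-2]  = 8
X_7 = 2X_2 + 3X_4 - 4  [with X_2=-2, X_4=8]  = 16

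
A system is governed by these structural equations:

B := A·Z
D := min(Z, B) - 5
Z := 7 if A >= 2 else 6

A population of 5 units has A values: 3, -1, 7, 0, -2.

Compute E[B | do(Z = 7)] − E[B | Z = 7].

-25.2

The intervention sets Z=7 in all 5 units regardless of A. Recomputing B per unit gives 21, -7, 49, 0, -14; average 9.8.
Conditioning on Z=7 selects the 2 unit(s) with A ∈ {3, 7}. Their B values: 21, 49. Mean = 35.
Difference = 9.8 − 35 = -25.2.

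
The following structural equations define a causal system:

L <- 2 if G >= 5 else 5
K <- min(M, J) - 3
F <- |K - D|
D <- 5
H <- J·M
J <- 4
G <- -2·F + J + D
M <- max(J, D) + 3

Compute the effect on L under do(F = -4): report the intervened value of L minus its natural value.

do(F=-4) replaces the equation F <- |K - D| with the constant F = -4.
G = -2·F + J + D  [with F=-4, J=4, D=5]  = 17
L = 2 if G >= 5 else 5  [with G=17]  = 2
Without intervention: M = max(J, D) + 3  [with J=4, D=5]  = 8; K = min(M, J) - 3  [with M=8, J=4]  = 1; F = |K - D|  [with K=1, D=5]  = 4; G = -2·F + J + D  [with F=4, J=4, D=5]  = 1; L = 2 if G >= 5 else 5  [with G=1]  = 5.
Change = 2 − 5 = -3.

-3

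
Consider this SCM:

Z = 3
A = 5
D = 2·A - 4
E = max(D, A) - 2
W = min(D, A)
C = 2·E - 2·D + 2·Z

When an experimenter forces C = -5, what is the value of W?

do(C=-5) replaces the equation C = 2·E - 2·D + 2·Z with the constant C = -5.
Since W is not a descendant of the intervened variable, it is unaffected.
D = 2·A - 4  [with A=5]  = 6
W = min(D, A)  [with D=6, A=5]  = 5

5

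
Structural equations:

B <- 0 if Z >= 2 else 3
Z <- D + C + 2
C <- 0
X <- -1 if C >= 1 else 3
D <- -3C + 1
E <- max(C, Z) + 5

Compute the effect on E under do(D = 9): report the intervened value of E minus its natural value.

Under do(D=9), the mechanism D <- -3C + 1 is discarded; D is fixed at 9.
Z = D + C + 2  [with D=9, C=0]  = 11
E = max(C, Z) + 5  [with C=0, Z=11]  = 16
Without intervention: D = -3C + 1  [with C=0]  = 1; Z = D + C + 2  [with D=1, C=0]  = 3; E = max(C, Z) + 5  [with C=0, Z=3]  = 8.
Change = 16 − 8 = 8.

8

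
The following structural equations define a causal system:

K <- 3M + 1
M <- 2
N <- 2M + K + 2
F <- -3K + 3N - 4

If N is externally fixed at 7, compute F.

The intervention breaks the incoming arrows to N: N <- 2M + K + 2 no longer applies, and N = 7.
K = 3M + 1  [with M=2]  = 7
F = -3K + 3N - 4  [with K=7, N=7]  = -4

-4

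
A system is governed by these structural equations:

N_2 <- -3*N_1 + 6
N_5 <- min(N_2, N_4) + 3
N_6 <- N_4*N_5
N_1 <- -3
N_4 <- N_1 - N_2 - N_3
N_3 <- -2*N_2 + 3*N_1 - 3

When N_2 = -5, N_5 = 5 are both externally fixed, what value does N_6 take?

20

Setting N_2 = -5, N_5 = 5 by intervention discards those variables' equations.
N_3 = -2*N_2 + 3*N_1 - 3  [with N_2=-5, N_1=-3]  = -2
N_4 = N_1 - N_2 - N_3  [with N_1=-3, N_2=-5, N_3=-2]  = 4
N_6 = N_4*N_5  [with N_4=4, N_5=5]  = 20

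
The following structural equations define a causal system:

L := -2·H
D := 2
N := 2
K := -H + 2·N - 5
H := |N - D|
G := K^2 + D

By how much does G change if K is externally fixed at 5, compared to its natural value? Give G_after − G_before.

24

Intervening sets K = 5 and removes its equation (K := -H + 2·N - 5).
G = K^2 + D  [with K=5, D=2]  = 27
Without intervention: H = |N - D|  [with N=2, D=2]  = 0; K = -H + 2·N - 5  [with H=0, N=2]  = -1; G = K^2 + D  [with K=-1, D=2]  = 3.
Change = 27 − 3 = 24.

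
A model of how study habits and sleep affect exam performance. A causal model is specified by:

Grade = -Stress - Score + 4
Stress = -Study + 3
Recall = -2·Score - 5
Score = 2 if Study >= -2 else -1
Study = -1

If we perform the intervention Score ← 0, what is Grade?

do(Score=0) replaces the equation Score = 2 if Study >= -2 else -1 with the constant Score = 0.
Stress = -Study + 3  [with Study=-1]  = 4
Grade = -Stress - Score + 4  [with Stress=4, Score=0]  = 0

0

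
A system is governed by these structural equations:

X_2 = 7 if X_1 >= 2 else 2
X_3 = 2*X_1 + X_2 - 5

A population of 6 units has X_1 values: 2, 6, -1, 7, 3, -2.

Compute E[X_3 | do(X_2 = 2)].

2

Under do(X_2=2), X_2's equation is replaced by X_2=2 for every unit. Per-unit X_3: 1, 9, -5, 11, 3, -7. Mean = 2.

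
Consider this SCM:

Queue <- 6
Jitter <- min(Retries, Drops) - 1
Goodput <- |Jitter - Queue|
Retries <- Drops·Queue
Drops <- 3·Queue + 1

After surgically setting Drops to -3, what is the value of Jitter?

Under do(Drops=-3), the mechanism Drops <- 3·Queue + 1 is discarded; Drops is fixed at -3.
Retries = Drops·Queue  [with Drops=-3, Queue=6]  = -18
Jitter = min(Retries, Drops) - 1  [with Retries=-18, Drops=-3]  = -19

-19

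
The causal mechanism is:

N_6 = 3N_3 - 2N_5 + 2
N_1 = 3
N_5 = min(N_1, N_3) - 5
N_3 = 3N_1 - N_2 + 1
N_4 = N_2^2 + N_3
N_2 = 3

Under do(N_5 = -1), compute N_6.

The intervention breaks the incoming arrows to N_5: N_5 = min(N_1, N_3) - 5 no longer applies, and N_5 = -1.
N_3 = 3N_1 - N_2 + 1  [with N_1=3, N_2=3]  = 7
N_6 = 3N_3 - 2N_5 + 2  [with N_3=7, N_5=-1]  = 25

25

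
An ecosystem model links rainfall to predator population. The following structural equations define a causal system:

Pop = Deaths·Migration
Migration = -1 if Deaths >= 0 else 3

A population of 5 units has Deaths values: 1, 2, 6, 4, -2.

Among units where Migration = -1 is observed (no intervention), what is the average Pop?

Conditioning on Migration=-1 selects the 4 unit(s) with Deaths ∈ {1, 2, 6, 4}. Their Pop values: -1, -2, -6, -4. Mean = -3.25.

-3.25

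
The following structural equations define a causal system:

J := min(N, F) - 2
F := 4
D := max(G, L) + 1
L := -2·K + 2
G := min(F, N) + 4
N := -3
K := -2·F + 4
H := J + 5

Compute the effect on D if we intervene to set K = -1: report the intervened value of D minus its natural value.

-6

do(K=-1) replaces the equation K := -2·F + 4 with the constant K = -1.
G = min(F, N) + 4  [with F=4, N=-3]  = 1
L = -2·K + 2  [with K=-1]  = 4
D = max(G, L) + 1  [with G=1, L=4]  = 5
Without intervention: G = min(F, N) + 4  [with F=4, N=-3]  = 1; K = -2·F + 4  [with F=4]  = -4; L = -2·K + 2  [with K=-4]  = 10; D = max(G, L) + 1  [with G=1, L=10]  = 11.
Change = 5 − 11 = -6.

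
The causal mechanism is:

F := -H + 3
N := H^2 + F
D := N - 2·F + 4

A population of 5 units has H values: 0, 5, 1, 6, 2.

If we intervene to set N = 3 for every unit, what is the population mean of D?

6.6

Under do(N=3), N's equation is replaced by N=3 for every unit. Per-unit D: 1, 11, 3, 13, 5. Mean = 6.6.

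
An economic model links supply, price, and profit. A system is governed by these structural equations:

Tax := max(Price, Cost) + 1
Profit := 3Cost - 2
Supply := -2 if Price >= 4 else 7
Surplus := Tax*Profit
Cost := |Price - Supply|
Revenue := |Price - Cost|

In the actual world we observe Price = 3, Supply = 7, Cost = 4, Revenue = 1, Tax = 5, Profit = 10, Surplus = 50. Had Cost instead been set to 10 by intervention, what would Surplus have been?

308

The intervention breaks the incoming arrows to Cost: Cost := |Price - Supply| no longer applies, and Cost = 10.
Tax = max(Price, Cost) + 1  [with Price=3, Cost=10]  = 11
Profit = 3Cost - 2  [with Cost=10]  = 28
Surplus = Tax*Profit  [with Tax=11, Profit=28]  = 308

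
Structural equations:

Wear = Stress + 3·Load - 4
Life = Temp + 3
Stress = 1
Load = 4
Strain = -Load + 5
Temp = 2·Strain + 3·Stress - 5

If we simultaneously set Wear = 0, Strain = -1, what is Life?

The joint intervention fixes Wear = 0, Strain = -1, removing each variable's own equation.
Temp = 2·Strain + 3·Stress - 5  [with Strain=-1, Stress=1]  = -4
Life = Temp + 3  [with Temp=-4]  = -1

-1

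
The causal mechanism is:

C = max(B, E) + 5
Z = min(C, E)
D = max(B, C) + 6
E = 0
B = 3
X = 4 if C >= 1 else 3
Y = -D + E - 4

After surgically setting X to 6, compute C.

8

do(X=6) replaces the equation X = 4 if C >= 1 else 3 with the constant X = 6.
C is not downstream of the intervention, so its value is determined by the original equations.
C = max(B, E) + 5  [with B=3, E=0]  = 8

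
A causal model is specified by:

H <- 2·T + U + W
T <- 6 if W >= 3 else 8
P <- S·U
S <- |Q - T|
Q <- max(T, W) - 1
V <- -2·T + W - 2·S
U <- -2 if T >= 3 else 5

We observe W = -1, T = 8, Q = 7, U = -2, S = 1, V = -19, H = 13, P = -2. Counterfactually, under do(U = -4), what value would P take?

-4

do(U=-4) replaces the equation U <- -2 if T >= 3 else 5 with the constant U = -4.
T = 6 if W >= 3 else 8  [with W=-1]  = 8
Q = max(T, W) - 1  [with T=8, W=-1]  = 7
S = |Q - T|  [with Q=7, T=8]  = 1
P = S·U  [with S=1, U=-4]  = -4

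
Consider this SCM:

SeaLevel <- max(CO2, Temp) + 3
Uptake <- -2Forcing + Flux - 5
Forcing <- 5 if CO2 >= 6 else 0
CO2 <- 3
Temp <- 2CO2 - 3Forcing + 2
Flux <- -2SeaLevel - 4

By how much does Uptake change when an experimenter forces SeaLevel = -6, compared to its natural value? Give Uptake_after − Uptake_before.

Under do(SeaLevel=-6), the mechanism SeaLevel <- max(CO2, Temp) + 3 is discarded; SeaLevel is fixed at -6.
Forcing = 5 if CO2 >= 6 else 0  [with CO2=3]  = 0
Flux = -2SeaLevel - 4  [with SeaLevel=-6]  = 8
Uptake = -2Forcing + Flux - 5  [with Forcing=0, Flux=8]  = 3
Without intervention: Forcing = 5 if CO2 >= 6 else 0  [with CO2=3]  = 0; Temp = 2CO2 - 3Forcing + 2  [with CO2=3, Forcing=0]  = 8; SeaLevel = max(CO2, Temp) + 3  [with CO2=3, Temp=8]  = 11; Flux = -2SeaLevel - 4  [with SeaLevel=11]  = -26; Uptake = -2Forcing + Flux - 5  [with Forcing=0, Flux=-26]  = -31.
Change = 3 − (-31) = 34.

34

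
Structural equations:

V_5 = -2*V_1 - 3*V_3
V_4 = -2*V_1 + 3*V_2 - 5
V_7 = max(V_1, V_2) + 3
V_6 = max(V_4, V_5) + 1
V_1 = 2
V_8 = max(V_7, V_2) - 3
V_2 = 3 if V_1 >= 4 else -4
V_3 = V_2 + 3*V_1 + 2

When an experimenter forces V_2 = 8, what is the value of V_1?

Under do(V_2=8), the mechanism V_2 = 3 if V_1 >= 4 else -4 is discarded; V_2 is fixed at 8.
V_1 is not downstream of the intervention, so its value is determined by the original equations.

2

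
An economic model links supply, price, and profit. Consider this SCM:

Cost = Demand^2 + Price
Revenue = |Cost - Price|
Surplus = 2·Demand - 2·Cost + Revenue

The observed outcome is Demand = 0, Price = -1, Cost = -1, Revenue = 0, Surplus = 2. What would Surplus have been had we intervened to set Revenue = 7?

Intervening sets Revenue = 7 and removes its equation (Revenue = |Cost - Price|).
Cost = Demand^2 + Price  [with Demand=0, Price=-1]  = -1
Surplus = 2·Demand - 2·Cost + Revenue  [with Demand=0, Cost=-1, Revenue=7]  = 9

9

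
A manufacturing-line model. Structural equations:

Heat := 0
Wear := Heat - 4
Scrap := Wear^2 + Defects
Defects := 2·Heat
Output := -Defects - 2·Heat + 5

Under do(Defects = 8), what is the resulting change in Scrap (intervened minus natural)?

8

The intervention breaks the incoming arrows to Defects: Defects := 2·Heat no longer applies, and Defects = 8.
Wear = Heat - 4  [with Heat=0]  = -4
Scrap = Wear^2 + Defects  [with Wear=-4, Defects=8]  = 24
Without intervention: Wear = Heat - 4  [with Heat=0]  = -4; Defects = 2·Heat  [with Heat=0]  = 0; Scrap = Wear^2 + Defects  [with Wear=-4, Defects=0]  = 16.
Change = 24 − 16 = 8.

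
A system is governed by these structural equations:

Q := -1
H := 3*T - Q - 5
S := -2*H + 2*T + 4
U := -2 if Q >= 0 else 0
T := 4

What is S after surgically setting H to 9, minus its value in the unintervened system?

do(H=9) replaces the equation H := 3*T - Q - 5 with the constant H = 9.
S = -2*H + 2*T + 4  [with H=9, T=4]  = -6
Without intervention: H = 3*T - Q - 5  [with T=4, Q=-1]  = 8; S = -2*H + 2*T + 4  [with H=8, T=4]  = -4.
Change = -6 − (-4) = -2.

-2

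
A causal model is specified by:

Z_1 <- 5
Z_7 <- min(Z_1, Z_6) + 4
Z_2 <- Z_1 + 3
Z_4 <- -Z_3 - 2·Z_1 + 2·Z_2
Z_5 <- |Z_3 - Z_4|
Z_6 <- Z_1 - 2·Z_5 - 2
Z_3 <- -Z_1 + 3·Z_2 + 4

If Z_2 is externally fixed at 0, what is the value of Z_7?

Under do(Z_2=0), the mechanism Z_2 <- Z_1 + 3 is discarded; Z_2 is fixed at 0.
Z_3 = -Z_1 + 3·Z_2 + 4  [with Z_1=5, Z_2=0]  = -1
Z_4 = -Z_3 - 2·Z_1 + 2·Z_2  [with Z_3=-1, Z_1=5, Z_2=0]  = -9
Z_5 = |Z_3 - Z_4|  [with Z_3=-1, Z_4=-9]  = 8
Z_6 = Z_1 - 2·Z_5 - 2  [with Z_1=5, Z_5=8]  = -13
Z_7 = min(Z_1, Z_6) + 4  [with Z_1=5, Z_6=-13]  = -9

-9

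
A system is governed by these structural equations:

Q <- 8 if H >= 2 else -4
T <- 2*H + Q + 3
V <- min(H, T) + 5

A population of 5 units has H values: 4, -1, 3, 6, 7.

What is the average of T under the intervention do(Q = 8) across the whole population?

Every unit gets Q=8 under the intervention. T values become 19, 9, 17, 23, 25; E[T|do(Q=8)] = 18.6.

18.6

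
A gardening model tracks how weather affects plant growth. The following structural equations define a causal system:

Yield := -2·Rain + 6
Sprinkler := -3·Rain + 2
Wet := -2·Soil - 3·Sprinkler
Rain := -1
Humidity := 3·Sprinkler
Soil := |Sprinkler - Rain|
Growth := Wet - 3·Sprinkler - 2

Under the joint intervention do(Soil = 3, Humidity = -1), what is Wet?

Setting Soil = 3, Humidity = -1 by intervention discards those variables' equations.
Sprinkler = -3·Rain + 2  [with Rain=-1]  = 5
Wet = -2·Soil - 3·Sprinkler  [with Soil=3, Sprinkler=5]  = -21

-21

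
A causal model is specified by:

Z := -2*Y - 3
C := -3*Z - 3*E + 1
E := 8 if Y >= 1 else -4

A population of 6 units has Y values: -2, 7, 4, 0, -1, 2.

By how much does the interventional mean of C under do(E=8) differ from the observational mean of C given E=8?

-16

Under do(E=8), E's equation is replaced by E=8 for every unit. Per-unit C: -26, 28, 10, -14, -20, -2. Mean = -4.
E[C|E=8] averages over only the 3 units with E=8 (Y = 7, 4, 2): C = 28, 10, -2, mean 12.
Difference = -4 − 12 = -16.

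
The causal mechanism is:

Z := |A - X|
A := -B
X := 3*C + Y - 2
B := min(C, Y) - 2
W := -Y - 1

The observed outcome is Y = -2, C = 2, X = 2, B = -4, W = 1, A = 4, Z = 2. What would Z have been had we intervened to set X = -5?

9

The intervention breaks the incoming arrows to X: X := 3*C + Y - 2 no longer applies, and X = -5.
B = min(C, Y) - 2  [with C=2, Y=-2]  = -4
A = -B  [with B=-4]  = 4
Z = |A - X|  [with A=4, X=-5]  = 9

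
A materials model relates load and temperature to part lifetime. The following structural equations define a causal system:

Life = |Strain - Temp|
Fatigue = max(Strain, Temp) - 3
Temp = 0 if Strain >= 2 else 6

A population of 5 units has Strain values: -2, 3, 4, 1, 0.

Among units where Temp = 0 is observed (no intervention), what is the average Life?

E[Life|Temp=0] averages over only the 2 units with Temp=0 (Strain = 3, 4): Life = 3, 4, mean 3.5.

3.5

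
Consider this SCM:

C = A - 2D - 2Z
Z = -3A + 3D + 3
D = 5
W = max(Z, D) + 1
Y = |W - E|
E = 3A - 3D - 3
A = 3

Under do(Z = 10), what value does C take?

-27

do(Z=10) replaces the equation Z = -3A + 3D + 3 with the constant Z = 10.
C = A - 2D - 2Z  [with A=3, D=5, Z=10]  = -27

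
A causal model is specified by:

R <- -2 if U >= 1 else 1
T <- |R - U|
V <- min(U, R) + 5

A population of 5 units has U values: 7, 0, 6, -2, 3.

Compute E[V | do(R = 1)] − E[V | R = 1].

The intervention sets R=1 in all 5 units regardless of U. Recomputing V per unit gives 6, 5, 6, 3, 6; average 5.2.
Observing R=1 restricts to units where R's equation naturally yields 1: U ∈ {0, -2}. In that subpopulation V = 5, 3, mean 4.
Difference = 5.2 − 4 = 1.2.

1.2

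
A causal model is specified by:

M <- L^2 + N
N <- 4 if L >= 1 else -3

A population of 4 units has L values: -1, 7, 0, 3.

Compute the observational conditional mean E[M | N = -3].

-2.5

Conditioning on N=-3 selects the 2 unit(s) with L ∈ {-1, 0}. Their M values: -2, -3. Mean = -2.5.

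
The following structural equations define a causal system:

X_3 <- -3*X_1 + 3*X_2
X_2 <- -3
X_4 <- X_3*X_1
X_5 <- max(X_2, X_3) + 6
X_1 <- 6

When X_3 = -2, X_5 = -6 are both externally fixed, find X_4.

-12

The joint intervention fixes X_3 = -2, X_5 = -6, removing each variable's own equation.
X_4 = X_3*X_1  [with X_3=-2, X_1=6]  = -12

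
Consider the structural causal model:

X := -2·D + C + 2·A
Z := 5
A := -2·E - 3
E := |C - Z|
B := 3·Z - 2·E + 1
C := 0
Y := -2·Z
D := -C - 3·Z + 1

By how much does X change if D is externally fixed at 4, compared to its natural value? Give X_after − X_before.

-36

Intervening sets D = 4 and removes its equation (D := -C - 3·Z + 1).
E = |C - Z|  [with C=0, Z=5]  = 5
A = -2·E - 3  [with E=5]  = -13
X = -2·D + C + 2·A  [with D=4, C=0, A=-13]  = -34
Without intervention: E = |C - Z|  [with C=0, Z=5]  = 5; A = -2·E - 3  [with E=5]  = -13; D = -C - 3·Z + 1  [with C=0, Z=5]  = -14; X = -2·D + C + 2·A  [with D=-14, C=0, A=-13]  = 2.
Change = -34 − 2 = -36.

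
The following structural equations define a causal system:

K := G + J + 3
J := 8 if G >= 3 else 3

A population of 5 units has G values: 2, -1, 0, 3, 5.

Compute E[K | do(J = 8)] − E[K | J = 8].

Every unit gets J=8 under the intervention. K values become 13, 10, 11, 14, 16; E[K|do(J=8)] = 12.8.
Conditioning on J=8 selects the 2 unit(s) with G ∈ {3, 5}. Their K values: 14, 16. Mean = 15.
Difference = 12.8 − 15 = -2.2.

-2.2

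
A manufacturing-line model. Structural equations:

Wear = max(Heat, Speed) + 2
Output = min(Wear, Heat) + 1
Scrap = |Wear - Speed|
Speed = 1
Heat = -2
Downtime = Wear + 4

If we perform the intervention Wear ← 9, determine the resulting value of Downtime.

13

The intervention breaks the incoming arrows to Wear: Wear = max(Heat, Speed) + 2 no longer applies, and Wear = 9.
Downtime = Wear + 4  [with Wear=9]  = 13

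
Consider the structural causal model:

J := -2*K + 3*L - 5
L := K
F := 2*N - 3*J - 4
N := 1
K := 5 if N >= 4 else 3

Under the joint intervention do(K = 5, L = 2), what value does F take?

Under do(K = 5, L = 2), each intervened variable's structural equation is replaced by its fixed value.
J = -2*K + 3*L - 5  [with K=5, L=2]  = -9
F = 2*N - 3*J - 4  [with N=1, J=-9]  = 25

25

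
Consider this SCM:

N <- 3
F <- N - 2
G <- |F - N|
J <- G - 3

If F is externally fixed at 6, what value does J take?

Under do(F=6), the mechanism F <- N - 2 is discarded; F is fixed at 6.
G = |F - N|  [with F=6, N=3]  = 3
J = G - 3  [with G=3]  = 0

0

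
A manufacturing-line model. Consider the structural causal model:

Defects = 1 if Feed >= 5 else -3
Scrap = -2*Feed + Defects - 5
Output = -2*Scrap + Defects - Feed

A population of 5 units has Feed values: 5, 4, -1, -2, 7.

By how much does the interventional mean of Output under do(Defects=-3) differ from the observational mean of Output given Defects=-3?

6.8

Every unit gets Defects=-3 under the intervention. Output values become 28, 25, 10, 7, 34; E[Output|do(Defects=-3)] = 20.8.
E[Output|Defects=-3] averages over only the 3 units with Defects=-3 (Feed = 4, -1, -2): Output = 25, 10, 7, mean 14.
Difference = 20.8 − 14 = 6.8.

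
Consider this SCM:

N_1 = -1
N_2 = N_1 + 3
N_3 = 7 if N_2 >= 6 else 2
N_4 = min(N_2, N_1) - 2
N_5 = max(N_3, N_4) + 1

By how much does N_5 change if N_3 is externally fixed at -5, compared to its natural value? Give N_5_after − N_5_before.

-5

do(N_3=-5) replaces the equation N_3 = 7 if N_2 >= 6 else 2 with the constant N_3 = -5.
N_2 = N_1 + 3  [with N_1=-1]  = 2
N_4 = min(N_2, N_1) - 2  [with N_2=2, N_1=-1]  = -3
N_5 = max(N_3, N_4) + 1  [with N_3=-5, N_4=-3]  = -2
Without intervention: N_2 = N_1 + 3  [with N_1=-1]  = 2; N_3 = 7 if N_2 >= 6 else 2  [with N_2=2]  = 2; N_4 = min(N_2, N_1) - 2  [with N_2=2, N_1=-1]  = -3; N_5 = max(N_3, N_4) + 1  [with N_3=2, N_4=-3]  = 3.
Change = -2 − 3 = -5.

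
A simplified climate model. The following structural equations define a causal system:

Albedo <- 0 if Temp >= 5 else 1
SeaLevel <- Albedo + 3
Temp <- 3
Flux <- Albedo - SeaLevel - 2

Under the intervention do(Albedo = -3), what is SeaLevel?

The intervention breaks the incoming arrows to Albedo: Albedo <- 0 if Temp >= 5 else 1 no longer applies, and Albedo = -3.
SeaLevel = Albedo + 3  [with Albedo=-3]  = 0

0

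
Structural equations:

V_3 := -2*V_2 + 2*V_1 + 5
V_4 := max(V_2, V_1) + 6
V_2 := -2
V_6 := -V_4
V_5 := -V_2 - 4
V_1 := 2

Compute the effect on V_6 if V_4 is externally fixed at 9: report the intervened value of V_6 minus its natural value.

-1

Under do(V_4=9), the mechanism V_4 := max(V_2, V_1) + 6 is discarded; V_4 is fixed at 9.
V_6 = -V_4  [with V_4=9]  = -9
Without intervention: V_4 = max(V_2, V_1) + 6  [with V_2=-2, V_1=2]  = 8; V_6 = -V_4  [with V_4=8]  = -8.
Change = -9 − (-8) = -1.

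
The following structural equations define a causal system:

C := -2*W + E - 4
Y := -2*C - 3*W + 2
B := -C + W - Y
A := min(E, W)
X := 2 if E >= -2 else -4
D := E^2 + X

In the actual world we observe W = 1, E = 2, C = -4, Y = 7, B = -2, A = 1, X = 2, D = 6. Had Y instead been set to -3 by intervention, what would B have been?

8

Intervening sets Y = -3 and removes its equation (Y := -2*C - 3*W + 2).
C = -2*W + E - 4  [with W=1, E=2]  = -4
B = -C + W - Y  [with C=-4, W=1, Y=-3]  = 8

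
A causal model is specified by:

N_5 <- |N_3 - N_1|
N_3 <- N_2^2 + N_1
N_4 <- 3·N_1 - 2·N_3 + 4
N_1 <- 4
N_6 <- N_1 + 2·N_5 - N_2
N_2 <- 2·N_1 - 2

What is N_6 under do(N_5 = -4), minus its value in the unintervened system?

-80

The intervention breaks the incoming arrows to N_5: N_5 <- |N_3 - N_1| no longer applies, and N_5 = -4.
N_2 = 2·N_1 - 2  [with N_1=4]  = 6
N_6 = N_1 + 2·N_5 - N_2  [with N_1=4, N_5=-4, N_2=6]  = -10
Without intervention: N_2 = 2·N_1 - 2  [with N_1=4]  = 6; N_3 = N_2^2 + N_1  [with N_2=6, N_1=4]  = 40; N_5 = |N_3 - N_1|  [with N_3=40, N_1=4]  = 36; N_6 = N_1 + 2·N_5 - N_2  [with N_1=4, N_5=36, N_2=6]  = 70.
Change = -10 − 70 = -80.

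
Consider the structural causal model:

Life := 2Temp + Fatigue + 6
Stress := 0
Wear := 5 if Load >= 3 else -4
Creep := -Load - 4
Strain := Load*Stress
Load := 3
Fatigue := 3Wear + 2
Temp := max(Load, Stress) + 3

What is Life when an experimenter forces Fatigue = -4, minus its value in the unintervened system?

-21

do(Fatigue=-4) replaces the equation Fatigue := 3Wear + 2 with the constant Fatigue = -4.
Temp = max(Load, Stress) + 3  [with Load=3, Stress=0]  = 6
Life = 2Temp + Fatigue + 6  [with Temp=6, Fatigue=-4]  = 14
Without intervention: Temp = max(Load, Stress) + 3  [with Load=3, Stress=0]  = 6; Wear = 5 if Load >= 3 else -4  [with Load=3]  = 5; Fatigue = 3Wear + 2  [with Wear=5]  = 17; Life = 2Temp + Fatigue + 6  [with Temp=6, Fatigue=17]  = 35.
Change = 14 − 35 = -21.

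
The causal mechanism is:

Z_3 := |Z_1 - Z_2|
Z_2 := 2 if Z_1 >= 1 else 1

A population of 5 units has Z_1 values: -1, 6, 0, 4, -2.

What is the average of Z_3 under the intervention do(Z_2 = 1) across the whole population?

2.8

do(Z_2=1) breaks Z_2's dependence on Z_1. With Z_2=1 fixed, Z_3 across the units is 2, 5, 1, 3, 3, mean 2.8.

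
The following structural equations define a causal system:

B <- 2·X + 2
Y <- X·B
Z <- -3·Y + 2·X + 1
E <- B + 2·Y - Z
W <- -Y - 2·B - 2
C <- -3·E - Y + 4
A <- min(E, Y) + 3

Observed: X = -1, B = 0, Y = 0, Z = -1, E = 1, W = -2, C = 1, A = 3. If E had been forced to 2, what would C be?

-2

Under do(E=2), the mechanism E <- B + 2·Y - Z is discarded; E is fixed at 2.
B = 2·X + 2  [with X=-1]  = 0
Y = X·B  [with X=-1, B=0]  = 0
C = -3·E - Y + 4  [with E=2, Y=0]  = -2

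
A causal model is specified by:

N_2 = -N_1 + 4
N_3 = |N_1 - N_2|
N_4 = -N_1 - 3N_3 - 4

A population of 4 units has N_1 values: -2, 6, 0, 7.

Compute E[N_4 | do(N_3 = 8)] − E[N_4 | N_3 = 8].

do(N_3=8) breaks N_3's dependence on N_1. With N_3=8 fixed, N_4 across the units is -26, -34, -28, -35, mean -30.75.
Observing N_3=8 restricts to units where N_3's equation naturally yields 8: N_1 ∈ {-2, 6}. In that subpopulation N_4 = -26, -34, mean -30.
Difference = -30.75 − (-30) = -0.75.

-0.75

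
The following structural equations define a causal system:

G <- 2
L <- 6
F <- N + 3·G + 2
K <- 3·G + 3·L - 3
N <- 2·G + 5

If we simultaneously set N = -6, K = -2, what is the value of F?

Setting N = -6, K = -2 by intervention discards those variables' equations.
F = N + 3·G + 2  [with N=-6, G=2]  = 2

2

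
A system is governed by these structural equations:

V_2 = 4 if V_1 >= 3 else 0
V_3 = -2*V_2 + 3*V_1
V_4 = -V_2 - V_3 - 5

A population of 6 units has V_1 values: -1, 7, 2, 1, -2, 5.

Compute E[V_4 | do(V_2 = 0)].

-11

Every unit gets V_2=0 under the intervention. V_4 values become -2, -26, -11, -8, 1, -20; E[V_4|do(V_2=0)] = -11.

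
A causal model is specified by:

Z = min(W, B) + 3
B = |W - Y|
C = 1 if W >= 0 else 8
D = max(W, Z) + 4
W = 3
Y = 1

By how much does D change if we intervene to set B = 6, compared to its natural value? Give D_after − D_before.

1

The intervention breaks the incoming arrows to B: B = |W - Y| no longer applies, and B = 6.
Z = min(W, B) + 3  [with W=3, B=6]  = 6
D = max(W, Z) + 4  [with W=3, Z=6]  = 10
Without intervention: B = |W - Y|  [with W=3, Y=1]  = 2; Z = min(W, B) + 3  [with W=3, B=2]  = 5; D = max(W, Z) + 4  [with W=3, Z=5]  = 9.
Change = 10 − 9 = 1.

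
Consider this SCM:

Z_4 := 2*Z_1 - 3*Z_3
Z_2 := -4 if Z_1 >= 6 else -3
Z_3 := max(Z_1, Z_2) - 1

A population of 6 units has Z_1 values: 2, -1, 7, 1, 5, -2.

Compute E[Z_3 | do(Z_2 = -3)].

1

do(Z_2=-3) breaks Z_2's dependence on Z_1. With Z_2=-3 fixed, Z_3 across the units is 1, -2, 6, 0, 4, -3, mean 1.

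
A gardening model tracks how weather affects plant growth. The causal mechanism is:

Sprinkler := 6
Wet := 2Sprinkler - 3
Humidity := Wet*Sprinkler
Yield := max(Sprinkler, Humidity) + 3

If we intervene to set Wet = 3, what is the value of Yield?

Under do(Wet=3), the mechanism Wet := 2Sprinkler - 3 is discarded; Wet is fixed at 3.
Humidity = Wet*Sprinkler  [with Wet=3, Sprinkler=6]  = 18
Yield = max(Sprinkler, Humidity) + 3  [with Sprinkler=6, Humidity=18]  = 21

21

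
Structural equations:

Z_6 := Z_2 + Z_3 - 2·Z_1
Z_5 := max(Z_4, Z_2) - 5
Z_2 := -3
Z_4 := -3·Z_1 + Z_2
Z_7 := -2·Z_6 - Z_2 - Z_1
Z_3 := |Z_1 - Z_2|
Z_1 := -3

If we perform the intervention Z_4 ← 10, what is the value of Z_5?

5

Intervening sets Z_4 = 10 and removes its equation (Z_4 := -3·Z_1 + Z_2).
Z_5 = max(Z_4, Z_2) - 5  [with Z_4=10, Z_2=-3]  = 5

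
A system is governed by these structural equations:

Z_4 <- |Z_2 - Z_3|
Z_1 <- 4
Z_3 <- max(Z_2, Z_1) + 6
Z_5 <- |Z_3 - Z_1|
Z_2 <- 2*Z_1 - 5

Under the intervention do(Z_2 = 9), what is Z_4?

6

Under do(Z_2=9), the mechanism Z_2 <- 2*Z_1 - 5 is discarded; Z_2 is fixed at 9.
Z_3 = max(Z_2, Z_1) + 6  [with Z_2=9, Z_1=4]  = 15
Z_4 = |Z_2 - Z_3|  [with Z_2=9, Z_3=15]  = 6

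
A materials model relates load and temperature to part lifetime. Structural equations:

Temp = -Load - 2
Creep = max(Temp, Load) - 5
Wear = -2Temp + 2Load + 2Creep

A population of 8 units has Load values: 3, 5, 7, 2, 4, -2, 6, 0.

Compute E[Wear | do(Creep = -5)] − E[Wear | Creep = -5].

do(Creep=-5) breaks Creep's dependence on Load. With Creep=-5 fixed, Wear across the units is 6, 14, 22, 2, 10, -14, 18, -6, mean 6.5.
E[Wear|Creep=-5] averages over only the 2 units with Creep=-5 (Load = -2, 0): Wear = -14, -6, mean -10.
Difference = 6.5 − (-10) = 16.5.

16.5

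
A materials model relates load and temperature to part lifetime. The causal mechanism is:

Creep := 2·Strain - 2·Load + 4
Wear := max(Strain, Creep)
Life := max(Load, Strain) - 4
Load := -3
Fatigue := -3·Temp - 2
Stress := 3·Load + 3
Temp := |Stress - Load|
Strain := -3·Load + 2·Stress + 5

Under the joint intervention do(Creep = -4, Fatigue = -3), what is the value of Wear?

Under do(Creep = -4, Fatigue = -3), each intervened variable's structural equation is replaced by its fixed value.
Stress = 3·Load + 3  [with Load=-3]  = -6
Strain = -3·Load + 2·Stress + 5  [with Load=-3, Stress=-6]  = 2
Wear = max(Strain, Creep)  [with Strain=2, Creep=-4]  = 2

2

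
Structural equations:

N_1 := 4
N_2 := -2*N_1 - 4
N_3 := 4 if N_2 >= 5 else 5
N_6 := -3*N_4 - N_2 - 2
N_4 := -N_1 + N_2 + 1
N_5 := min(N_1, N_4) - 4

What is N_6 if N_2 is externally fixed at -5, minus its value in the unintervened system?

Under do(N_2=-5), the mechanism N_2 := -2*N_1 - 4 is discarded; N_2 is fixed at -5.
N_4 = -N_1 + N_2 + 1  [with N_1=4, N_2=-5]  = -8
N_6 = -3*N_4 - N_2 - 2  [with N_4=-8, N_2=-5]  = 27
Without intervention: N_2 = -2*N_1 - 4  [with N_1=4]  = -12; N_4 = -N_1 + N_2 + 1  [with N_1=4, N_2=-12]  = -15; N_6 = -3*N_4 - N_2 - 2  [with N_4=-15, N_2=-12]  = 55.
Change = 27 − 55 = -28.

-28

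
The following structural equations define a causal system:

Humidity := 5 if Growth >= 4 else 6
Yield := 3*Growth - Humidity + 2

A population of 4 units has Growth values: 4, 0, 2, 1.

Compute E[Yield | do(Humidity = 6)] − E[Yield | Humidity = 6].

2.25

do(Humidity=6) breaks Humidity's dependence on Growth. With Humidity=6 fixed, Yield across the units is 8, -4, 2, -1, mean 1.25.
Observing Humidity=6 restricts to units where Humidity's equation naturally yields 6: Growth ∈ {0, 2, 1}. In that subpopulation Yield = -4, 2, -1, mean -1.
Difference = 1.25 − (-1) = 2.25.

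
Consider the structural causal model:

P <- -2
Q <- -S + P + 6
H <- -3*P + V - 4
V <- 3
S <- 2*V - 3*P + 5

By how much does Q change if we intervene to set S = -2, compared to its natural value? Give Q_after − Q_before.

Intervening sets S = -2 and removes its equation (S <- 2*V - 3*P + 5).
Q = -S + P + 6  [with S=-2, P=-2]  = 6
Without intervention: S = 2*V - 3*P + 5  [with V=3, P=-2]  = 17; Q = -S + P + 6  [with S=17, P=-2]  = -13.
Change = 6 − (-13) = 19.

19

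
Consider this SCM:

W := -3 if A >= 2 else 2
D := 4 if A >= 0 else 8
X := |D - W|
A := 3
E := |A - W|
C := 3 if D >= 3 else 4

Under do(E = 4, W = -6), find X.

10

Under do(E = 4, W = -6), each intervened variable's structural equation is replaced by its fixed value.
D = 4 if A >= 0 else 8  [with A=3]  = 4
X = |D - W|  [with D=4, W=-6]  = 10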